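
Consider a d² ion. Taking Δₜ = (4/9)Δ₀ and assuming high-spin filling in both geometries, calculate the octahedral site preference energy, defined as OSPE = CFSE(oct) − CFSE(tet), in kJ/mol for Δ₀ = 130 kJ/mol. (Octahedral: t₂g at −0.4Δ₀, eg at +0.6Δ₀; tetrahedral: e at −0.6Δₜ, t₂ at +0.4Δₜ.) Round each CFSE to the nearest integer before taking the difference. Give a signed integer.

Octahedral (high-spin): t2g^2 e_g^0, CFSE = 2(−0.4) + 0(+0.6) = -0.8Δ₀ = -0.8 × 130 = -104 kJ/mol.
In a tetrahedral site the filling is e^2 t2^0: CFSE(tet) = -1.2Δₜ = -1.2 × (4/9)(130) = -69 kJ/mol.
OSPE = -104 − (-69) = -35 kJ/mol.

-35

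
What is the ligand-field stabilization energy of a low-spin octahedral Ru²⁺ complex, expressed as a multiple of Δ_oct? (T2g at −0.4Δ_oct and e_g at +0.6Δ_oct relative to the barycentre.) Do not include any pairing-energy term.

-2.4 Δ_oct

Ru sits in group 8; removing 2 electrons leaves Ru²⁺ with 8 − 2 = 6 d electrons.
Configuration: t2g^6 e_g^0.
CFSE = 6(-0.4Δ_oct) + 0(0.6Δ_oct) = -2.4Δ_oct + 0.0Δ_oct = -2.4Δ_oct.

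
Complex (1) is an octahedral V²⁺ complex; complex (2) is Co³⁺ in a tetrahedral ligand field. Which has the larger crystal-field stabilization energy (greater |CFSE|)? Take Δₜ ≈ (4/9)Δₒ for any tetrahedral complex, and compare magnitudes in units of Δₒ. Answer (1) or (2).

(1): V²⁺: group 5, so d-count = 5 − 2 = 3; t₂g³ eg⁰, CFSE = -1.2Δₒ.
(2): Co³⁺: group 9, so d-count = 9 − 3 = 6; With tetrahedral geometry the complex is necessarily high-spin; e³ t₂³, CFSE = -0.6Δₜ ≈ -0.27Δₒ.
So (1) has the larger |CFSE|.

(1)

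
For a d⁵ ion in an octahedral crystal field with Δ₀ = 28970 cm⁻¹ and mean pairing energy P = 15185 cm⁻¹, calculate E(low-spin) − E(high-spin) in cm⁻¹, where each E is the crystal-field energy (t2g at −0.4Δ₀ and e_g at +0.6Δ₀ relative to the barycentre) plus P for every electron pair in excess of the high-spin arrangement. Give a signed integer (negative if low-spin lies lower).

High-spin: t2g^3 e_g^2, CFSE = 0.0Δ₀ = 0 cm⁻¹.
For low-spin the configuration is t2g^5 e_g^0: orbital energy -2.0 × 28970 = -57940 cm⁻¹, and 2 additional pairs relative to high-spin add 30370 cm⁻¹, giving -27570 cm⁻¹.
Thus E(LS) − E(HS) = -27570 cm⁻¹.

-27570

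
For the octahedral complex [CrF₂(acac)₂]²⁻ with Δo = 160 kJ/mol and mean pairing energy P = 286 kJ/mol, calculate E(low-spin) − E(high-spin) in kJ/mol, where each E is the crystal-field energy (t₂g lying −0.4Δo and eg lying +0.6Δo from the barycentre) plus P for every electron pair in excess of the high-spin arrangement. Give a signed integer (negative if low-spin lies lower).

Ligand charges: 2×(-1) from F⁻ and 2×(-1) from acac⁻ sum to -4; with overall charge -2, Cr is +2.
Cr is in group 6, so Cr²⁺ is d⁴ (6 − 2 = 4).
High-spin: t₂g³ eg¹, CFSE = -0.6Δo = -96 kJ/mol.
Low-spin: t₂g⁴ eg⁰, orbital CFSE = -1.6Δo = -256 kJ/mol; plus 1 excess pair × P = +286 kJ/mol; total 30 kJ/mol.
The difference is 30 − (-96) = 126 kJ/mol, so high-spin lies lower.

126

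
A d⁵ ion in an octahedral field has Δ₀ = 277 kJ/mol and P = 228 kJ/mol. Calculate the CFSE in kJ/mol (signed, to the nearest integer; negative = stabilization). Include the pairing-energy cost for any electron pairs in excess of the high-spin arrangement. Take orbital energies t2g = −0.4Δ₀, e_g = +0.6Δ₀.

-98

Since Δ₀ = 277 kJ/mol > P = 228 kJ/mol, the complex adopts the low-spin configuration.
Configuration: t2g^5 e_g^0.
Orbital CFSE = -2.0Δ₀ = -2.0 × 277 = -554 kJ/mol.
Excess pairs vs high-spin: 2 − 0 = 2; pairing cost = +456 kJ/mol.
Net CFSE = -554 + 456 = -98 kJ/mol.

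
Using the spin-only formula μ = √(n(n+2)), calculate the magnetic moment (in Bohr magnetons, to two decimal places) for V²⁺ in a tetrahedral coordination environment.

3.87 Bohr magnetons

V is in group 5, so V²⁺ is d³ (5 − 2 = 3).
Tetrahedral splitting is small, so the complex is high-spin.
Configuration: e^2 t2^1 → 3 unpaired electrons.
μ(spin-only) = √[3(3+2)] = √15 ≈ 3.87 Bohr magnetons.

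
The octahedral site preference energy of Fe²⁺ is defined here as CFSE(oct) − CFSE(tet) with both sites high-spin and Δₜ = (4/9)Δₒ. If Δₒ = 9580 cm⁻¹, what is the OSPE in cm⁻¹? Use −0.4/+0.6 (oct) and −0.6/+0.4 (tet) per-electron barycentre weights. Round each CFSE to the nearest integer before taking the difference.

-1277

Fe sits in group 8; removing 2 electrons leaves Fe²⁺ with 8 − 2 = 6 d electrons.
Octahedral high-spin t2g^4 e_g^2: CFSE = -0.4 × 9580 = -3832 cm⁻¹.
Tetrahedral e^3 t2^3 gives -0.6Δₜ = -0.6 × (4/9) × 9580 = -2555 cm⁻¹.
OSPE = -3832 − (-2555) = -1277 cm⁻¹.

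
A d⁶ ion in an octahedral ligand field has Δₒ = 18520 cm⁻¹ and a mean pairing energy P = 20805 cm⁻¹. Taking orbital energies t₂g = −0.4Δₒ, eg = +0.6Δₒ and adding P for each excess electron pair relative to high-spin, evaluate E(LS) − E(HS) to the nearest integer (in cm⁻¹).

In the high-spin limit (t₂g⁴ eg²) the orbital term is -0.4Δₒ = -7408 cm⁻¹, with no excess pairing.
For low-spin the configuration is t₂g⁶ eg⁰: orbital energy -2.4 × 18520 = -44448 cm⁻¹, and 2 additional pairs relative to high-spin add 41610 cm⁻¹, giving -2838 cm⁻¹.
Thus E(LS) − E(HS) = 4570 cm⁻¹.

4570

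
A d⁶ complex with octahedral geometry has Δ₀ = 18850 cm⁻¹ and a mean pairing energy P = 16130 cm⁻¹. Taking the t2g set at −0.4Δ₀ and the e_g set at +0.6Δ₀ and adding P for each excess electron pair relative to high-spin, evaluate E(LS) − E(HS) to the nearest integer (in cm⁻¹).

-5440

High-spin d⁶ fills as t2g^4 e_g^2 with CFSE 4(−0.4) + 2(+0.6) = -0.4Δ₀ = -7540 cm⁻¹.
For low-spin the configuration is t2g^6 e_g^0: orbital energy -2.4 × 18850 = -45240 cm⁻¹, and 2 additional pairs relative to high-spin add 32260 cm⁻¹, giving -12980 cm⁻¹.
Thus E(LS) − E(HS) = -5440 cm⁻¹.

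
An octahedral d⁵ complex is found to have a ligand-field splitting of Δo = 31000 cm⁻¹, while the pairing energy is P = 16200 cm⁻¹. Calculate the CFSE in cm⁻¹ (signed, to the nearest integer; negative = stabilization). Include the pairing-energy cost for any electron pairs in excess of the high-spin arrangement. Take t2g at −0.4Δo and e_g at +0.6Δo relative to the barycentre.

With Δo > P the complex is low-spin.
Filling d⁵ accordingly: t2g^5 e_g^0.
Orbital CFSE = -2.0Δo = -2.0 × 31000 = -62000 cm⁻¹.
Excess pairs vs high-spin: 2 − 0 = 2; pairing cost = +32400 cm⁻¹.
Net CFSE = -62000 + 32400 = -29600 cm⁻¹.

-29600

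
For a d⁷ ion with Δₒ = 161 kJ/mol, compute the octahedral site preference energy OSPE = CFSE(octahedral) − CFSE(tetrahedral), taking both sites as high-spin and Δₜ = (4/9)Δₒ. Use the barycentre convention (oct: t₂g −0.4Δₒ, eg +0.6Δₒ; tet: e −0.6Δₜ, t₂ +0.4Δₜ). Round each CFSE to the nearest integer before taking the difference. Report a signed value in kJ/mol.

-43

Octahedral high-spin t₂g⁵ eg²: CFSE = -0.8 × 161 = -129 kJ/mol.
Tetrahedral: e⁴ t₂³, CFSE = 4(−0.6) + 3(+0.4) = -1.2Δₜ = -1.2 × (4/9) × 161 = -86 kJ/mol.
OSPE = CFSE(oct) − CFSE(tet) = -129 − (-86) = -43 kJ/mol.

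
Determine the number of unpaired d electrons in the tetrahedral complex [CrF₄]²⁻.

4

Each F⁻ contributes -1; 4 × (-1) = -4. With overall charge -2, Cr is in the +2 oxidation state.
Cr²⁺: group 6, so d-count = 6 − 2 = 4.
With tetrahedral geometry the complex is necessarily high-spin.
Configuration: e² t₂², giving 4 unpaired electrons.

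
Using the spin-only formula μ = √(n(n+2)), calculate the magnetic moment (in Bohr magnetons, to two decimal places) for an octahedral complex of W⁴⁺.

Group 6 minus oxidation state +4 gives a d² configuration for W⁴⁺.
For octahedral d² the high- and low-spin configurations coincide.
Configuration: t₂g² eg⁰ → 2 unpaired electrons.
μ(spin-only) = √[2(2+2)] = √8 ≈ 2.83 Bohr magnetons.

2.83 Bohr magnetons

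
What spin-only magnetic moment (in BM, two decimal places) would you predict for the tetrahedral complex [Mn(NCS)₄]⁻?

4.90 BM

Each NCS⁻ contributes -1; 4 × (-1) = -4. With overall charge -1, Mn is in the +3 oxidation state.
Mn is in group 7, so Mn³⁺ is d⁴ (7 − 3 = 4).
Tetrahedral fields are weak (Δₜ ≈ 4/9 Δₒ), so electrons fill high-spin.
Configuration: e² t₂² → 4 unpaired electrons.
μ(spin-only) = √[4(4+2)] = √24 ≈ 4.90 BM.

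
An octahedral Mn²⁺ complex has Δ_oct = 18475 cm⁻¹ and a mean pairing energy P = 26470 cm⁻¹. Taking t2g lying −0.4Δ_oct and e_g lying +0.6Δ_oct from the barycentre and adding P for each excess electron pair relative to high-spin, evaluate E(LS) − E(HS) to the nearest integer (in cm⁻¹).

Mn sits in group 7; removing 2 electrons leaves Mn²⁺ with 7 − 2 = 5 d electrons.
In the high-spin limit (t2g^3 e_g^2) the orbital term is 0.0Δ_oct = 0 cm⁻¹, with no excess pairing.
Low-spin: t2g^5 e_g^0, orbital CFSE = -2.0Δ_oct = -36950 cm⁻¹; plus 2 excess pairs × P = +52940 cm⁻¹; total 15990 cm⁻¹.
E(LS) − E(HS) = 15990 − (0) = 15990 cm⁻¹.

15990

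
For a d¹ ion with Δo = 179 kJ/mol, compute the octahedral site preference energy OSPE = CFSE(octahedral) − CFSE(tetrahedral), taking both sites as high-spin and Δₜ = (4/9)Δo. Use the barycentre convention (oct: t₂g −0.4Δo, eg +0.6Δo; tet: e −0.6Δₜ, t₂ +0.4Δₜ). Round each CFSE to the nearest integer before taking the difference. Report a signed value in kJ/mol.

Octahedral (high-spin): t₂g¹ eg⁰, CFSE = 1(−0.4) + 0(+0.6) = -0.4Δo = -0.4 × 179 = -72 kJ/mol.
Tetrahedral: e¹ t₂⁰, CFSE = 1(−0.6) + 0(+0.4) = -0.6Δₜ = -0.6 × (4/9) × 179 = -48 kJ/mol.
Subtracting, OSPE = -72 − (-48) = -24 kJ/mol.

-24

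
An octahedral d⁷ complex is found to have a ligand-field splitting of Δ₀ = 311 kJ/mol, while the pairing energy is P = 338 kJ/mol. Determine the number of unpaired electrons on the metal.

With Δ₀ < P the complex is high-spin.
Configuration: t₂g⁵ eg².
Unpaired electrons: 3.

3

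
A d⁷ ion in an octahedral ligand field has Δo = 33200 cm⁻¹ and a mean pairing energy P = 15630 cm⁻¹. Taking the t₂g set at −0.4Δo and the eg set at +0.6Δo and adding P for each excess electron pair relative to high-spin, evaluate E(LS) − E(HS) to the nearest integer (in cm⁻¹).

High-spin d⁷ fills as t₂g⁵ eg² with CFSE 5(−0.4) + 2(+0.6) = -0.8Δo = -26560 cm⁻¹.
Low-spin t₂g⁶ eg¹ gives -1.8Δo = -59760 cm⁻¹, but forming 1 extra pair costs 1P = 15630 cm⁻¹, so E(LS) = -59760 + 15630 = -44130 cm⁻¹.
E(LS) − E(HS) = -44130 − (-26560) = -17570 cm⁻¹.

-17570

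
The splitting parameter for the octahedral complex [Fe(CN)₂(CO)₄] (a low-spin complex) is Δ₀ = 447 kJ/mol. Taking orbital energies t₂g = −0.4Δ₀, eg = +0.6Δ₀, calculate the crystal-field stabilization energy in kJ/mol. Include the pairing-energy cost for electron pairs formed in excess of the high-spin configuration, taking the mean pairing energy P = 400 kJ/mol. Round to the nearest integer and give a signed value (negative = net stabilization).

Ligand charges: 2×(-1) from CN⁻ and 4×(+0) from CO sum to -2; with overall charge +0, Fe is +2.
Fe²⁺: group 8, so d-count = 8 − 2 = 6.
Configuration: t₂g⁶ eg⁰.
CFSE(orbital) = 6×(-0.4Δ₀) + 0×(0.6Δ₀) = -2.4Δ₀; with Δ₀ = 447 kJ/mol that is -1073 kJ/mol.
High-spin d⁶ would be t₂g⁴ eg² with 1 pair; low-spin has 3, so 2 excess pairs cost +2P = +800 kJ/mol.
Net CFSE = -1073 + 800 = -273 kJ/mol.

-273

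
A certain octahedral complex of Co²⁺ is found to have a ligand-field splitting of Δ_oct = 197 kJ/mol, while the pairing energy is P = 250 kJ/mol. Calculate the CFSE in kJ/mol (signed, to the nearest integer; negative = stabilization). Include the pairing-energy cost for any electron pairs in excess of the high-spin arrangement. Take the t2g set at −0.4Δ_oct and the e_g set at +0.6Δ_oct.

Co sits in group 9; removing 2 electrons leaves Co²⁺ with 9 − 2 = 7 d electrons.
Here Δ_oct < P (197 < 250), so the high-spin state is favoured.
Configuration: t2g^5 e_g^2.
Orbital CFSE = -0.8Δ_oct = -0.8 × 197 = -158 kJ/mol.
High-spin has no excess pairs, so no pairing correction applies.

-158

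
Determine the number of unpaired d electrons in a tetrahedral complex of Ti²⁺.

Group 4 minus oxidation state +2 gives a d² configuration for Ti²⁺.
Tetrahedral fields are weak (Δₜ ≈ 4/9 Δₒ), so electrons fill high-spin.
Configuration: e^2 t2^0, giving 2 unpaired electrons.

2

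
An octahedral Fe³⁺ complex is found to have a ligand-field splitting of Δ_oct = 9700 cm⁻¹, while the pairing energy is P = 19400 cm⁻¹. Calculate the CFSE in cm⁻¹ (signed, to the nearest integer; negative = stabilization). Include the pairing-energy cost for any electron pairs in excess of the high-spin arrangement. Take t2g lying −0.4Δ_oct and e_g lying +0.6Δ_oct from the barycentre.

Fe sits in group 8; removing 3 electrons leaves Fe³⁺ with 8 − 3 = 5 d electrons.
With Δ_oct < P the complex is high-spin.
Configuration: t2g^3 e_g^2.
Orbital CFSE = 0.0Δ_oct = 0.0 × 9700 = 0 cm⁻¹.
High-spin has no excess pairs, so no pairing correction applies.

0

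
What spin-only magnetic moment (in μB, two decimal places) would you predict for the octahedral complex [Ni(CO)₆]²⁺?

2.83 μB

CO is neutral, so the +2 overall charge sits on Ni: oxidation state +2.
Ni²⁺: group 10, so d-count = 10 − 2 = 8.
For octahedral d⁸ the high- and low-spin configurations coincide.
Configuration: t₂g⁶ eg² → 2 unpaired electrons.
μ(spin-only) = √[2(2+2)] = √8 ≈ 2.83 μB.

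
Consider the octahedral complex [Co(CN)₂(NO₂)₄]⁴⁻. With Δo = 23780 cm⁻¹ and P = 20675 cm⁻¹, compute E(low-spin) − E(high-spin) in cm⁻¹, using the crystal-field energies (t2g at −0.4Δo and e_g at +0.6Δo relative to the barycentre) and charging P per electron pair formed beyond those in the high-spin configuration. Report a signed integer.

Ligand charges: 2×(-1) from CN⁻ and 4×(-1) from NO₂⁻ sum to -6; with overall charge -4, Co is +2.
Co sits in group 9; removing 2 electrons leaves Co²⁺ with 9 − 2 = 7 d electrons.
High-spin d⁷ fills as t2g^5 e_g^2 with CFSE 5(−0.4) + 2(+0.6) = -0.8Δo = -19024 cm⁻¹.
Low-spin: t2g^6 e_g^1, orbital CFSE = -1.8Δo = -42804 cm⁻¹; plus 1 excess pair × P = +20675 cm⁻¹; total -22129 cm⁻¹.
The difference is -22129 − (-19024) = -3105 cm⁻¹, so low-spin lies lower.

-3105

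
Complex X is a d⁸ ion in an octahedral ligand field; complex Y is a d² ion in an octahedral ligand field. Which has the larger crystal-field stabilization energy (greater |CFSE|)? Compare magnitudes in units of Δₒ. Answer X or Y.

X

X: For octahedral d⁸ the high- and low-spin configurations coincide; t₂g⁶ eg², CFSE = -1.2Δₒ.
Y: t2g^2 e_g^0, CFSE = -0.8Δₒ.
So X has the larger |CFSE|.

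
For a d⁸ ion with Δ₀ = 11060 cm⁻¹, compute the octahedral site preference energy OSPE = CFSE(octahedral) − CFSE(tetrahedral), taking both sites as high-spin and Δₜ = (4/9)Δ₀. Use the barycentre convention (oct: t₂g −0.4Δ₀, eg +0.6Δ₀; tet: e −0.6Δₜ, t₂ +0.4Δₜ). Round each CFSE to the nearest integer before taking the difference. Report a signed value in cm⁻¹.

In an octahedral site d⁸ (HS) is t₂g⁶ eg², giving CFSE(oct) = -1.2Δ₀ = -13272 cm⁻¹.
Tetrahedral: e⁴ t₂⁴, CFSE = 4(−0.6) + 4(+0.4) = -0.8Δₜ = -0.8 × (4/9) × 11060 = -3932 cm⁻¹.
OSPE = -13272 − (-3932) = -9340 cm⁻¹.

-9340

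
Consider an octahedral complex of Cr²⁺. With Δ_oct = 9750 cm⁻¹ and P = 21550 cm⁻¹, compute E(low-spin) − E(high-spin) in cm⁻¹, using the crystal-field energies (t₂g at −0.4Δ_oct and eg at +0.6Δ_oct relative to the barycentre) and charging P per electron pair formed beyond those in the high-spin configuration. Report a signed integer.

Cr sits in group 6; removing 2 electrons leaves Cr²⁺ with 6 − 2 = 4 d electrons.
In the high-spin limit (t₂g³ eg¹) the orbital term is -0.6Δ_oct = -5850 cm⁻¹, with no excess pairing.
Low-spin: t₂g⁴ eg⁰, orbital CFSE = -1.6Δ_oct = -15600 cm⁻¹; plus 1 excess pair × P = +21550 cm⁻¹; total 5950 cm⁻¹.
The difference is 5950 − (-5850) = 11800 cm⁻¹, so high-spin lies lower.

11800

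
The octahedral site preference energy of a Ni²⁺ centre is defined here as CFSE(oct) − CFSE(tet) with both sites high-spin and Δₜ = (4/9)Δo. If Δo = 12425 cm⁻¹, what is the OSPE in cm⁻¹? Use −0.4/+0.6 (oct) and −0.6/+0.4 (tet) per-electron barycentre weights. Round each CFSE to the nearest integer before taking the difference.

Ni is in group 10, so Ni²⁺ is d⁸ (10 − 2 = 8).
Octahedral high-spin t₂g⁶ eg²: CFSE = -1.2 × 12425 = -14910 cm⁻¹.
Tetrahedral: e⁴ t₂⁴, CFSE = 4(−0.6) + 4(+0.4) = -0.8Δₜ = -0.8 × (4/9) × 12425 = -4418 cm⁻¹.
Subtracting, OSPE = -14910 − (-4418) = -10492 cm⁻¹.

-10492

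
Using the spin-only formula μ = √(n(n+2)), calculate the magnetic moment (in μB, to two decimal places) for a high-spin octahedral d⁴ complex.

4.90 μB

Configuration: t₂g³ eg¹ → 4 unpaired electrons.
μ(spin-only) = √[4(4+2)] = √24 ≈ 4.90 μB.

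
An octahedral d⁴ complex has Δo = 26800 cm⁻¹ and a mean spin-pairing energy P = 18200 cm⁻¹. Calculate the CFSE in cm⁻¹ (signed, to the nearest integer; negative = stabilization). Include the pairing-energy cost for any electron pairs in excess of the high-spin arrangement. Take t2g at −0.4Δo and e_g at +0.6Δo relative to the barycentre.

-24680

Here Δo > P (26800 > 18200), so the low-spin state is favoured.
That gives t2g^4 e_g^0.
Orbital CFSE = -1.6Δo = -1.6 × 26800 = -42880 cm⁻¹.
Excess pairs vs high-spin: 1 − 0 = 1; pairing cost = +18200 cm⁻¹.
Net CFSE = -42880 + 18200 = -24680 cm⁻¹.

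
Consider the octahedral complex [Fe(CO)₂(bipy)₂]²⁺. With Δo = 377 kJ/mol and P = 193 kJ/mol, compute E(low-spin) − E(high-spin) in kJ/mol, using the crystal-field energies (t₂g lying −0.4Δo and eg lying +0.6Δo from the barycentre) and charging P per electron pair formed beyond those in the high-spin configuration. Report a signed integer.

Ligand charges: 2×(+0) from CO and 2×(+0) from bipy sum to +0; with overall charge +2, Fe is +2.
Fe²⁺: group 8, so d-count = 8 − 2 = 6.
High-spin d⁶ fills as t₂g⁴ eg² with CFSE 4(−0.4) + 2(+0.6) = -0.4Δo = -151 kJ/mol.
For low-spin the configuration is t₂g⁶ eg⁰: orbital energy -2.4 × 377 = -905 kJ/mol, and 2 additional pairs relative to high-spin add 386 kJ/mol, giving -519 kJ/mol.
E(LS) − E(HS) = -519 − (-151) = -368 kJ/mol.

-368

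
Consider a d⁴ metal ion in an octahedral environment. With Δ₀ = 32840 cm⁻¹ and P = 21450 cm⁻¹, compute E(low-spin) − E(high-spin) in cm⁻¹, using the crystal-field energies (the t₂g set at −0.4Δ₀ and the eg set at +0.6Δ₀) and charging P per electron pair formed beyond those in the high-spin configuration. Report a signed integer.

-11390

High-spin: t₂g³ eg¹, CFSE = -0.6Δ₀ = -19704 cm⁻¹.
Low-spin: t₂g⁴ eg⁰, orbital CFSE = -1.6Δ₀ = -52544 cm⁻¹; plus 1 excess pair × P = +21450 cm⁻¹; total -31094 cm⁻¹.
The difference is -31094 − (-19704) = -11390 cm⁻¹, so low-spin lies lower.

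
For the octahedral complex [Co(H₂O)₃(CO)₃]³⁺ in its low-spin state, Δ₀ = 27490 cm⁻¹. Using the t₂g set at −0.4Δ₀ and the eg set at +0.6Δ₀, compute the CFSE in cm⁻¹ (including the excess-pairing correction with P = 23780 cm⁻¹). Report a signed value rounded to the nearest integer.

Ligand charges: 3×(+0) from H₂O and 3×(+0) from CO sum to +0; with overall charge +3, Co is +3.
Co is in group 9, so Co³⁺ is d⁶ (9 − 3 = 6).
Configuration: t₂g⁶ eg⁰.
Orbital CFSE = 6(-0.4) + 0(0.6) = -2.4Δ₀ = -2.4 × 27490 = -65976 cm⁻¹.
High-spin d⁶ would be t₂g⁴ eg² with 1 pair; low-spin has 3, so 2 excess pairs cost +2P = +47560 cm⁻¹.
Net CFSE = -65976 + 47560 = -18416 cm⁻¹.

-18416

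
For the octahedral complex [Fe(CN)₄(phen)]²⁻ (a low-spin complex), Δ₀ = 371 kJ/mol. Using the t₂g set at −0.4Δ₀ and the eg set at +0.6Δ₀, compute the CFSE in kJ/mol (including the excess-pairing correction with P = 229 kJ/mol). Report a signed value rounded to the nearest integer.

Ligand charges: 4×(-1) from CN⁻ and 1×(+0) from phen sum to -4; with overall charge -2, Fe is +2.
Group 8 minus oxidation state +2 gives a d⁶ configuration for Fe²⁺.
The d⁶ electrons fill as t₂g⁶ eg⁰.
Orbital CFSE = 6(-0.4) + 0(0.6) = -2.4Δ₀ = -2.4 × 371 = -890 kJ/mol.
Pairing penalty: 3 pairs vs 1 in the high-spin reference → 2 extra × P = 458 kJ/mol.
Overall CFSE = -890 + 458 = -432 kJ/mol.

-432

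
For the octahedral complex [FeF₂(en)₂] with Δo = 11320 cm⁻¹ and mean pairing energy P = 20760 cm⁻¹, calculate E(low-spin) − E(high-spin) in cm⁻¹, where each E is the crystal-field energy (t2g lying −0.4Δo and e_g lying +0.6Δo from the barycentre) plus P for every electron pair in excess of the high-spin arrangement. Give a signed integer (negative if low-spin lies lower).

18880

Ligand charges: 2×(-1) from F⁻ and 2×(+0) from en sum to -2; with overall charge +0, Fe is +2.
Fe sits in group 8; removing 2 electrons leaves Fe²⁺ with 8 − 2 = 6 d electrons.
In the high-spin limit (t2g^4 e_g^2) the orbital term is -0.4Δo = -4528 cm⁻¹, with no excess pairing.
Low-spin: t2g^6 e_g^0, orbital CFSE = -2.4Δo = -27168 cm⁻¹; plus 2 excess pairs × P = +41520 cm⁻¹; total 14352 cm⁻¹.
Thus E(LS) − E(HS) = 18880 cm⁻¹.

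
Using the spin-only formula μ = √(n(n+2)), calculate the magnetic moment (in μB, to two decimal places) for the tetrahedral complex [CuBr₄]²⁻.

Each Br⁻ contributes -1; 4 × (-1) = -4. With overall charge -2, Cu is in the +2 oxidation state.
Cu is in group 11, so Cu²⁺ is d⁹ (11 − 2 = 9).
Tetrahedral splitting is small, so the complex is high-spin.
Configuration: e⁴ t₂⁵ → 1 unpaired electron.
μ(spin-only) = √[1(1+2)] = √3 ≈ 1.73 μB.

1.73 μB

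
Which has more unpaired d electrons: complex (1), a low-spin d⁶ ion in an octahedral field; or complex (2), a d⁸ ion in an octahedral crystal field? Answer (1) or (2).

(2)

(1): t₂g⁶ eg⁰ → 0 unpaired.
(2): t₂g⁶ eg² → 2 unpaired.
So (2) has more unpaired electrons.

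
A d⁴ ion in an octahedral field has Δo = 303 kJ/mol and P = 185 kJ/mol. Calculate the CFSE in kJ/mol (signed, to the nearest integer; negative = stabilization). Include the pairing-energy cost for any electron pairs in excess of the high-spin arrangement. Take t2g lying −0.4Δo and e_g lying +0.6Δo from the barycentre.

Δo > P, so pairing is preferred: the ground state is low-spin.
That gives t2g^4 e_g^0.
Orbital CFSE = -1.6Δo = -1.6 × 303 = -485 kJ/mol.
Excess pairs vs high-spin: 1 − 0 = 1; pairing cost = +185 kJ/mol.
Net CFSE = -485 + 185 = -300 kJ/mol.

-300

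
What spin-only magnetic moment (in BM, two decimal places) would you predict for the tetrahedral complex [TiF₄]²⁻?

Each F⁻ contributes -1; 4 × (-1) = -4. With overall charge -2, Ti is in the +2 oxidation state.
Ti is in group 4, so Ti²⁺ is d² (4 − 2 = 2).
Tetrahedral fields are weak (Δₜ ≈ 4/9 Δₒ), so electrons fill high-spin.
Configuration: e² t₂⁰ → 2 unpaired electrons.
μ(spin-only) = √[2(2+2)] = √8 ≈ 2.83 BM.

2.83 BM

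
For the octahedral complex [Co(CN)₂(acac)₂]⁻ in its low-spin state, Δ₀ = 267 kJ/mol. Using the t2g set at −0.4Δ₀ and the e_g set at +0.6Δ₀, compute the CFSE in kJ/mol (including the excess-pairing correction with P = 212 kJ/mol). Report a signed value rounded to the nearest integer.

-217

Ligand charges: 2×(-1) from CN⁻ and 2×(-1) from acac⁻ sum to -4; with overall charge -1, Co is +3.
Co sits in group 9; removing 3 electrons leaves Co³⁺ with 9 − 3 = 6 d electrons.
The d⁶ electrons fill as t2g^6 e_g^0.
The orbital stabilization is -2.4Δ₀ = -2.4 × 267 = -641 kJ/mol.
Relative to high-spin t2g^4 e_g^2 (1 paired), the low-spin configuration has 2 additional pairs, contributing +2 × 212 = +424 kJ/mol.
Combining: -641 + 424 = -217 kJ/mol.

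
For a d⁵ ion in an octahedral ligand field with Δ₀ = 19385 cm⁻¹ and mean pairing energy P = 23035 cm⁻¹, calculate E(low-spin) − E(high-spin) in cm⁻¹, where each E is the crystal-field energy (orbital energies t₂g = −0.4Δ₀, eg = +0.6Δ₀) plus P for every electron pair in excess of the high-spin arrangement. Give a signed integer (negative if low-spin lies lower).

High-spin: t₂g³ eg², CFSE = 0.0Δ₀ = 0 cm⁻¹.
For low-spin the configuration is t₂g⁵ eg⁰: orbital energy -2.0 × 19385 = -38770 cm⁻¹, and 2 additional pairs relative to high-spin add 46070 cm⁻¹, giving 7300 cm⁻¹.
E(LS) − E(HS) = 7300 − (0) = 7300 cm⁻¹.

7300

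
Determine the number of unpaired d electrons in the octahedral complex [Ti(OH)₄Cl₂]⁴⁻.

Ligand charges: 4×(-1) from OH⁻ and 2×(-1) from Cl⁻ sum to -6; with overall charge -4, Ti is +2.
Ti²⁺: group 4, so d-count = 4 − 2 = 2.
Configuration: t2g^2 e_g^0, giving 2 unpaired electrons.

2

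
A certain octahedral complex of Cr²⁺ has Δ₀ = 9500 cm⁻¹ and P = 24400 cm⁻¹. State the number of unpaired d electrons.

Cr sits in group 6; removing 2 electrons leaves Cr²⁺ with 6 − 2 = 4 d electrons.
With Δ₀ < P the complex is high-spin.
Filling d⁴ accordingly: t2g^3 e_g^1.
Unpaired electrons: 4.

4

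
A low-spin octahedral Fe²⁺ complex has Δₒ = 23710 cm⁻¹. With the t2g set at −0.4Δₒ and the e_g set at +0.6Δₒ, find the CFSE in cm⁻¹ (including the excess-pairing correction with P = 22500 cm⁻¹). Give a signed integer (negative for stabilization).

-11904

Fe²⁺: group 8, so d-count = 8 − 2 = 6.
Electron filling gives t2g^6 e_g^0.
Orbital CFSE = 6(-0.4) + 0(0.6) = -2.4Δₒ = -2.4 × 23710 = -56904 cm⁻¹.
High-spin d⁶ would be t2g^4 e_g^2 with 1 pair; low-spin has 3, so 2 excess pairs cost +2P = +45000 cm⁻¹.
Combining: -56904 + 45000 = -11904 cm⁻¹.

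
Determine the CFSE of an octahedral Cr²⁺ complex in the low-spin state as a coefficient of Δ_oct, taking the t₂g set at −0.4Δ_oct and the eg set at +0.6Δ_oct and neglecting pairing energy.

Group 6 minus oxidation state +2 gives a d⁴ configuration for Cr²⁺.
Configuration: t₂g⁴ eg⁰.
CFSE = 4(-0.4Δ_oct) + 0(0.6Δ_oct) = -1.6Δ_oct + 0.0Δ_oct = -1.6Δ_oct.

-1.6 Δ_oct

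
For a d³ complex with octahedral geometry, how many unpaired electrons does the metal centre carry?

3

Configuration: t₂g³ eg⁰, giving 3 unpaired electrons.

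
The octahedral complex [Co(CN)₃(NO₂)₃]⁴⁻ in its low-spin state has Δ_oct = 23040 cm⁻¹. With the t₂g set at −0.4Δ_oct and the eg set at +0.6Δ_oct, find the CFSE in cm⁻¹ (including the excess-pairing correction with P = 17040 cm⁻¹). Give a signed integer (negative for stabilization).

Ligand charges: 3×(-1) from CN⁻ and 3×(-1) from NO₂⁻ sum to -6; with overall charge -4, Co is +2.
Co²⁺: group 9, so d-count = 9 − 2 = 7.
Electron filling gives t₂g⁶ eg¹.
CFSE(orbital) = 6×(-0.4Δ_oct) + 1×(0.6Δ_oct) = -1.8Δ_oct; with Δ_oct = 23040 cm⁻¹ that is -41472 cm⁻¹.
Pairing penalty: 3 pairs vs 2 in the high-spin reference → 1 extra × P = 17040 cm⁻¹.
Combining: -41472 + 17040 = -24432 cm⁻¹.

-24432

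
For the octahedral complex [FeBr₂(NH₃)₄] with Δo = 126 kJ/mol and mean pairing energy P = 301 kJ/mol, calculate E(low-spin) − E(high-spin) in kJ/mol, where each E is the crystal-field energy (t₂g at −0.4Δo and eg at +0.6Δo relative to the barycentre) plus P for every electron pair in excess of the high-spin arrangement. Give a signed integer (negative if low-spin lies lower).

Ligand charges: 2×(-1) from Br⁻ and 4×(+0) from NH₃ sum to -2; with overall charge +0, Fe is +2.
Fe²⁺: group 8, so d-count = 8 − 2 = 6.
High-spin: t₂g⁴ eg², CFSE = -0.4Δo = -50 kJ/mol.
For low-spin the configuration is t₂g⁶ eg⁰: orbital energy -2.4 × 126 = -302 kJ/mol, and 2 additional pairs relative to high-spin add 602 kJ/mol, giving 300 kJ/mol.
E(LS) − E(HS) = 300 − (-50) = 350 kJ/mol.

350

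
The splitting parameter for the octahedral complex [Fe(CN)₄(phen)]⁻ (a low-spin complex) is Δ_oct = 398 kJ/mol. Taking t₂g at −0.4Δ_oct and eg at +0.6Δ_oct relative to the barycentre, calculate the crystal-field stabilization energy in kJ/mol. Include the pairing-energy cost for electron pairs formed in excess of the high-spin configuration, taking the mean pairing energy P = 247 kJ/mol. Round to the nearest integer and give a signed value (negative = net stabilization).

Ligand charges: 4×(-1) from CN⁻ and 1×(+0) from phen sum to -4; with overall charge -1, Fe is +3.
Fe³⁺: group 8, so d-count = 8 − 3 = 5.
Electron filling gives t₂g⁵ eg⁰.
The orbital stabilization is -2.0Δ_oct = -2.0 × 398 = -796 kJ/mol.
High-spin d⁵ would be t₂g³ eg² with 0 pairs; low-spin has 2, so 2 excess pairs cost +2P = +494 kJ/mol.
Overall CFSE = -796 + 494 = -302 kJ/mol.

-302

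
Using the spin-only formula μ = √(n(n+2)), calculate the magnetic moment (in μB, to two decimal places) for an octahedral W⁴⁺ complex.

2.83 μB

W is in group 6, so W⁴⁺ is d² (6 − 4 = 2).
For octahedral d² the high- and low-spin configurations coincide.
Configuration: t2g^2 e_g^0 → 2 unpaired electrons.
μ(spin-only) = √[2(2+2)] = √8 ≈ 2.83 μB.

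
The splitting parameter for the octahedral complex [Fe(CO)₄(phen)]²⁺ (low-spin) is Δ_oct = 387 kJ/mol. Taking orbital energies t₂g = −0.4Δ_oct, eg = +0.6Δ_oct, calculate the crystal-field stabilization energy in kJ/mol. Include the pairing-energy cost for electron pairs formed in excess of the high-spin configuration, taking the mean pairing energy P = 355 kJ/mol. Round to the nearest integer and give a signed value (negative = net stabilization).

-219

Ligand charges: 4×(+0) from CO and 1×(+0) from phen sum to +0; with overall charge +2, Fe is +2.
Fe²⁺: group 8, so d-count = 8 − 2 = 6.
Electron filling gives t₂g⁶ eg⁰.
The orbital stabilization is -2.4Δ_oct = -2.4 × 387 = -929 kJ/mol.
Pairing penalty: 3 pairs vs 1 in the high-spin reference → 2 extra × P = 710 kJ/mol.
Net CFSE = -929 + 710 = -219 kJ/mol.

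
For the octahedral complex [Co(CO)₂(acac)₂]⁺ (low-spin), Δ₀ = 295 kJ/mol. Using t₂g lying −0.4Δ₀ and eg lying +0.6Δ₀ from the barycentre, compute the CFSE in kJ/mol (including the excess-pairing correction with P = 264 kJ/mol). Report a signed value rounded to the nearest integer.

Ligand charges: 2×(+0) from CO and 2×(-1) from acac⁻ sum to -2; with overall charge +1, Co is +3.
Co sits in group 9; removing 3 electrons leaves Co³⁺ with 9 − 3 = 6 d electrons.
The d⁶ electrons fill as t₂g⁶ eg⁰.
Orbital CFSE = 6(-0.4) + 0(0.6) = -2.4Δ₀ = -2.4 × 295 = -708 kJ/mol.
Relative to high-spin t₂g⁴ eg² (1 paired), the low-spin configuration has 2 additional pairs, contributing +2 × 264 = +528 kJ/mol.
Overall CFSE = -708 + 528 = -180 kJ/mol.

-180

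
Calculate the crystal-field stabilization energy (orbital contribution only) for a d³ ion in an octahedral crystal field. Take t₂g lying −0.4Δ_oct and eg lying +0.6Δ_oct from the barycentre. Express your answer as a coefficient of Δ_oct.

-1.2 Δ_oct

Configuration: t₂g³ eg⁰.
CFSE = 3(-0.4Δ_oct) + 0(0.6Δ_oct) = -1.2Δ_oct + 0.0Δ_oct = -1.2Δ_oct.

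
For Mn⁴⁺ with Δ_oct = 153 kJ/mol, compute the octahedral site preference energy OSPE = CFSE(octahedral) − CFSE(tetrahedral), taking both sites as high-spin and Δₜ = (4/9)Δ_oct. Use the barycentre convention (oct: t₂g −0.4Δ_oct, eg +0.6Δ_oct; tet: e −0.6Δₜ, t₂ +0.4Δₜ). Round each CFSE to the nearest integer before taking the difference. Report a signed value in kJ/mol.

-130

Mn sits in group 7; removing 4 electrons leaves Mn⁴⁺ with 7 − 4 = 3 d electrons.
In an octahedral site d³ (HS) is t₂g³ eg⁰, giving CFSE(oct) = -1.2Δ_oct = -184 kJ/mol.
Tetrahedral e² t₂¹ gives -0.8Δₜ = -0.8 × (4/9) × 153 = -54 kJ/mol.
Subtracting, OSPE = -184 − (-54) = -130 kJ/mol.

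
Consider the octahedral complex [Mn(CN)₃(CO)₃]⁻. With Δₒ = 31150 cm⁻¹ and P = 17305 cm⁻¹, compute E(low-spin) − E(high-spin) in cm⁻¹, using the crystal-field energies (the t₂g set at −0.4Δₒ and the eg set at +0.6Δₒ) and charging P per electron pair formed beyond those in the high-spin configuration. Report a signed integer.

-27690

Ligand charges: 3×(-1) from CN⁻ and 3×(+0) from CO sum to -3; with overall charge -1, Mn is +2.
Mn²⁺: group 7, so d-count = 7 − 2 = 5.
In the high-spin limit (t₂g³ eg²) the orbital term is 0.0Δₒ = 0 cm⁻¹, with no excess pairing.
For low-spin the configuration is t₂g⁵ eg⁰: orbital energy -2.0 × 31150 = -62300 cm⁻¹, and 2 additional pairs relative to high-spin add 34610 cm⁻¹, giving -27690 cm⁻¹.
The difference is -27690 − (0) = -27690 cm⁻¹, so low-spin lies lower.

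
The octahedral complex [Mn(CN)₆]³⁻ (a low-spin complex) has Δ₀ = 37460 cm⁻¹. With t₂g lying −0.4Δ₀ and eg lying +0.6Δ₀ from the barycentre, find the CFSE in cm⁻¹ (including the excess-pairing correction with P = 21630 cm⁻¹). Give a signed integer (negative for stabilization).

Each CN⁻ contributes -1; 6 × (-1) = -6. With overall charge -3, Mn is in the +3 oxidation state.
Mn³⁺: group 7, so d-count = 7 − 3 = 4.
Configuration: t₂g⁴ eg⁰.
The orbital stabilization is -1.6Δ₀ = -1.6 × 37460 = -59936 cm⁻¹.
Relative to high-spin t₂g³ eg¹ (0 paired), the low-spin configuration has 1 additional pair, contributing +1 × 21630 = +21630 cm⁻¹.
Net CFSE = -59936 + 21630 = -38306 cm⁻¹.

-38306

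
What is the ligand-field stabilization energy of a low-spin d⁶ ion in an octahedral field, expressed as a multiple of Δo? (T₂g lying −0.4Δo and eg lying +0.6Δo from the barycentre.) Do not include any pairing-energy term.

Configuration: t₂g⁶ eg⁰.
CFSE = 6(-0.4Δo) + 0(0.6Δo) = -2.4Δo + 0.0Δo = -2.4Δo.

-2.4 Δo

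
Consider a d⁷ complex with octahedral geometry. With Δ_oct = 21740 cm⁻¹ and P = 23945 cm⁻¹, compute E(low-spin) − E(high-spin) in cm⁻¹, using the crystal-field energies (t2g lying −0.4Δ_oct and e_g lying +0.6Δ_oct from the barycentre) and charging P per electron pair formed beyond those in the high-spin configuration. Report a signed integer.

High-spin d⁷ fills as t2g^5 e_g^2 with CFSE 5(−0.4) + 2(+0.6) = -0.8Δ_oct = -17392 cm⁻¹.
For low-spin the configuration is t2g^6 e_g^1: orbital energy -1.8 × 21740 = -39132 cm⁻¹, and 1 additional pair relative to high-spin adds 23945 cm⁻¹, giving -15187 cm⁻¹.
The difference is -15187 − (-17392) = 2205 cm⁻¹, so high-spin lies lower.

2205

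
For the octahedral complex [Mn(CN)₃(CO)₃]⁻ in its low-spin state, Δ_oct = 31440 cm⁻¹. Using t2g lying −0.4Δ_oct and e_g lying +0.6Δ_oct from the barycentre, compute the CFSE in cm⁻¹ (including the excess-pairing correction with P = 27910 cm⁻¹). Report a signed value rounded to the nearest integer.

Ligand charges: 3×(-1) from CN⁻ and 3×(+0) from CO sum to -3; with overall charge -1, Mn is +2.
Mn sits in group 7; removing 2 electrons leaves Mn²⁺ with 7 − 2 = 5 d electrons.
Electron filling gives t2g^5 e_g^0.
CFSE(orbital) = 5×(-0.4Δ_oct) + 0×(0.6Δ_oct) = -2.0Δ_oct; with Δ_oct = 31440 cm⁻¹ that is -62880 cm⁻¹.
Relative to high-spin t2g^3 e_g^2 (0 paired), the low-spin configuration has 2 additional pairs, contributing +2 × 27910 = +55820 cm⁻¹.
Combining: -62880 + 55820 = -7060 cm⁻¹.

-7060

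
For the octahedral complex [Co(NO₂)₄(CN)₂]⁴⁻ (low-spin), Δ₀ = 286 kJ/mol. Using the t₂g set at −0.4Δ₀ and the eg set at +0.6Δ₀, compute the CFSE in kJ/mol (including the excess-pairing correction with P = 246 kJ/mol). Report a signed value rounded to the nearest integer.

Ligand charges: 4×(-1) from NO₂⁻ and 2×(-1) from CN⁻ sum to -6; with overall charge -4, Co is +2.
Group 9 minus oxidation state +2 gives a d⁷ configuration for Co²⁺.
Configuration: t₂g⁶ eg¹.
The orbital stabilization is -1.8Δ₀ = -1.8 × 286 = -515 kJ/mol.
Relative to high-spin t₂g⁵ eg² (2 paired), the low-spin configuration has 1 additional pair, contributing +1 × 246 = +246 kJ/mol.
Overall CFSE = -515 + 246 = -269 kJ/mol.

-269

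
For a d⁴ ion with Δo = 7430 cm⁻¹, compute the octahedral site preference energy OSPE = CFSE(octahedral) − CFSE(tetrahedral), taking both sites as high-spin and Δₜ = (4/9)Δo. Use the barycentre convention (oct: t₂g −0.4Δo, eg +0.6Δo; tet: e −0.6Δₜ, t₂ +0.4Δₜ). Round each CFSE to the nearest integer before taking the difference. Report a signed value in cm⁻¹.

Octahedral high-spin t2g^3 e_g^1: CFSE = -0.6 × 7430 = -4458 cm⁻¹.
In a tetrahedral site the filling is e^2 t2^2: CFSE(tet) = -0.4Δₜ = -0.4 × (4/9)(7430) = -1321 cm⁻¹.
OSPE = -4458 − (-1321) = -3137 cm⁻¹.

-3137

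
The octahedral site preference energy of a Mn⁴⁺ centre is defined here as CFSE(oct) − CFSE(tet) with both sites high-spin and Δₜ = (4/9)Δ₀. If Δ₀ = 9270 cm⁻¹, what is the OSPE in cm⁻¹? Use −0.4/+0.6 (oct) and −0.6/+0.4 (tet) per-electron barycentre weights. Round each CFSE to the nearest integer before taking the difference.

Group 7 minus oxidation state +4 gives a d³ configuration for Mn⁴⁺.
Octahedral high-spin t2g^3 e_g^0: CFSE = -1.2 × 9270 = -11124 cm⁻¹.
Tetrahedral e^2 t2^1 gives -0.8Δₜ = -0.8 × (4/9) × 9270 = -3296 cm⁻¹.
OSPE = -11124 − (-3296) = -7828 cm⁻¹.

-7828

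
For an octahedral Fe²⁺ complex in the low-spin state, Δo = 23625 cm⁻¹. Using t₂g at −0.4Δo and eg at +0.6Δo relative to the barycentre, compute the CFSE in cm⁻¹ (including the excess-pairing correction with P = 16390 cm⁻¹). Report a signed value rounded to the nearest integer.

Fe²⁺: group 8, so d-count = 8 − 2 = 6.
Electron filling gives t₂g⁶ eg⁰.
The orbital stabilization is -2.4Δo = -2.4 × 23625 = -56700 cm⁻¹.
High-spin d⁶ would be t₂g⁴ eg² with 1 pair; low-spin has 3, so 2 excess pairs cost +2P = +32780 cm⁻¹.
Overall CFSE = -56700 + 32780 = -23920 cm⁻¹.

-23920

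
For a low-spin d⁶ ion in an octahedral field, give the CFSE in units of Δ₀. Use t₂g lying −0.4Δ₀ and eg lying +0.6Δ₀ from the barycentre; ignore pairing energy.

-2.4 Δ₀

Configuration: t₂g⁶ eg⁰.
CFSE = 6(-0.4Δ₀) + 0(0.6Δ₀) = -2.4Δ₀ + 0.0Δ₀ = -2.4Δ₀.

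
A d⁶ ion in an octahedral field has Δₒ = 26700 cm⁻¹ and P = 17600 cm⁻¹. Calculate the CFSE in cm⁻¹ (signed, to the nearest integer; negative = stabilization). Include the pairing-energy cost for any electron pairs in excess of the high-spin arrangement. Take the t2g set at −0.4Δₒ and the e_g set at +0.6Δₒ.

-28880

Since Δₒ = 26700 cm⁻¹ > P = 17600 cm⁻¹, the complex adopts the low-spin configuration.
Filling d⁶ accordingly: t2g^6 e_g^0.
Orbital CFSE = -2.4Δₒ = -2.4 × 26700 = -64080 cm⁻¹.
Excess pairs vs high-spin: 3 − 1 = 2; pairing cost = +35200 cm⁻¹.
Net CFSE = -64080 + 35200 = -28880 cm⁻¹.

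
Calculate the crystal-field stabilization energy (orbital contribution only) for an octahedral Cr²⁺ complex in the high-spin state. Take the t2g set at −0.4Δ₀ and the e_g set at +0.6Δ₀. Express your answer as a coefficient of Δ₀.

-0.6 Δ₀

Group 6 minus oxidation state +2 gives a d⁴ configuration for Cr²⁺.
Configuration: t2g^3 e_g^1.
CFSE = 3(-0.4Δ₀) + 1(0.6Δ₀) = -1.2Δ₀ + 0.6Δ₀ = -0.6Δ₀.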